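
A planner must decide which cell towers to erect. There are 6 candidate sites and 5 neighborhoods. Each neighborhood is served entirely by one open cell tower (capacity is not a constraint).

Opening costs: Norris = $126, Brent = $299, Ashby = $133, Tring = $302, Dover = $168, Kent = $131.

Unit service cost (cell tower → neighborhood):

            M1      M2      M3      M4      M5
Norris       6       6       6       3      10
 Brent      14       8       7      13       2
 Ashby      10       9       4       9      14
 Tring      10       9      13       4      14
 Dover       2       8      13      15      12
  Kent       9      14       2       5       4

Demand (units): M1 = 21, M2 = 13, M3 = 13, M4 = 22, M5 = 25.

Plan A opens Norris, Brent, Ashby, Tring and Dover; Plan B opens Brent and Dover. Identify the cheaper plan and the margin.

Plan A: {Norris, Brent, Ashby, Tring, Dover}: M1→Dover 2·21=42, M2→Norris 6·13=78, M3→Ashby 4·13=52, M4→Norris 3·22=66, M5→Brent 2·25=50. Service 288; fixed 1028; total 1316.
Plan B: {Brent, Dover}: M1→Dover 2·21=42, M2→Brent 8·13=104, M3→Brent 7·13=91, M4→Brent 13·22=286, M5→Brent 2·25=50. Service 573; fixed 467; total 1040.
Difference: |1316 − 1040| = 276.

Plan B is cheaper by 276.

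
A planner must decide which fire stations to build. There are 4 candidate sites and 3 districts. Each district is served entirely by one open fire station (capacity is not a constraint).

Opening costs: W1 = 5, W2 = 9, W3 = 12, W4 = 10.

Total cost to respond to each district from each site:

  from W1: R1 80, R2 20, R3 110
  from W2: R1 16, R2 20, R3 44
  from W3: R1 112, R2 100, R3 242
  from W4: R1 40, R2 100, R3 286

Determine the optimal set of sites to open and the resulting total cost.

For any fixed open set, each district goes to its cheapest open site; total = fixed + service.
{W2}: R1→W2 16, R2→W2 20, R3→W2 44. Service 80; fixed 9; total 89.
{W1, W2}: service 80 + fixed 14 = 94
{W2, W4}: R1→W2 16, R2→W2 20, R3→W2 44. Service 80; fixed 19; total 99.
{W1, W2, W3, W4}: service 80 + fixed 36 = 116
(All 15 nonempty subsets were checked; W2 only is lowest.)

Open W2 only; minimum total cost 89.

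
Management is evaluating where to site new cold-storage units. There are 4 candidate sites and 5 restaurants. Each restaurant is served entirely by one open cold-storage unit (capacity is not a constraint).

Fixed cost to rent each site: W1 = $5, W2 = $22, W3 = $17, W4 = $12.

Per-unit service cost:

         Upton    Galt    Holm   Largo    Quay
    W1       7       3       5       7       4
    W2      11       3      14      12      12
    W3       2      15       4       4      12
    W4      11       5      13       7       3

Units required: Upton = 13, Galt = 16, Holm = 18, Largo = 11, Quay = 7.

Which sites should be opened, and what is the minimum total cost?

For any fixed open set, each restaurant goes to its cheapest open site; total = fixed + service.
{W1, W3}: Upton→W3 2·13=26, Galt→W1 3·16=48, Holm→W3 4·18=72, Largo→W3 4·11=44, Quay→W1 4·7=28. Service 218; fixed 22; total 240.
{W1, W3, W4}: service 211 + fixed 34 = 245
{W1, W2, W3}: service 218 + fixed 44 = 262
{W1, W2, W3, W4}: Upton→W3 2·13=26, Galt→W1 3·16=48, Holm→W3 4·18=72, Largo→W3 4·11=44, Quay→W4 3·7=21. Service 211; fixed 56; total 267.
No other subset beats 240.

Open W1 and W3; minimum total cost 240.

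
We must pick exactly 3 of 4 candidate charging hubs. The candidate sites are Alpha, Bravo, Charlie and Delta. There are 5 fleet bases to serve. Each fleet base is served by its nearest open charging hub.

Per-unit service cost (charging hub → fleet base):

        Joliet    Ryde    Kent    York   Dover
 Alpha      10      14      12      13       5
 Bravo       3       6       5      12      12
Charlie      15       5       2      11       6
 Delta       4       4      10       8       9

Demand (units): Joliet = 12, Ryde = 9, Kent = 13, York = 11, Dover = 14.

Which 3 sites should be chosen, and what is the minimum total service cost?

Choose Alpha, Charlie and Delta; total service cost 268.

With exactly 3 open, each fleet base uses its cheapest among the chosen.
{Alpha, Charlie, Delta}: Joliet→Delta 4·12=48, Ryde→Delta 4·9=36, Kent→Charlie 2·13=26, York→Delta 8·11=88, Dover→Alpha 5·14=70. Service cost 268.
{Bravo, Charlie, Delta}: service cost 270
{Alpha, Bravo, Delta}: service cost 295
Among all 4 size-3 choices, {Alpha, Charlie, Delta} is lowest.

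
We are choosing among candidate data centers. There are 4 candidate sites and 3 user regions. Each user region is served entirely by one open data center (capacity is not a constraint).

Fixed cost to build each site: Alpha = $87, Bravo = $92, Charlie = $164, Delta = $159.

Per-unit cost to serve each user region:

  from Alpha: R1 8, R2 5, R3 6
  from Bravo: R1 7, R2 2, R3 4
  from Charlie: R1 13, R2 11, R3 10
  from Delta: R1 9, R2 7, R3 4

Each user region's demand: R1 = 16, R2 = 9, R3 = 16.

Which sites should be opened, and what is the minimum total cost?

Open Bravo only; minimum total cost 286.

For any fixed open set, each user region goes to its cheapest open site; total = fixed + service.
{Bravo}: R1→Bravo 7·16=112, R2→Bravo 2·9=18, R3→Bravo 4·16=64. Service 194; fixed 92; total 286.
{Alpha}: R1→Alpha 8·16=128, R2→Alpha 5·9=45, R3→Alpha 6·16=96. Service 269; fixed 87; total 356.
{Alpha, Bravo}: R1→Bravo 7·16=112, R2→Bravo 2·9=18, R3→Bravo 4·16=64. Service 194; fixed 179; total 373.
{Alpha, Bravo, Charlie, Delta}: R1→Bravo 7·16=112, R2→Bravo 2·9=18, R3→Bravo 4·16=64. Service 194; fixed 502; total 696.
No other subset beats 286.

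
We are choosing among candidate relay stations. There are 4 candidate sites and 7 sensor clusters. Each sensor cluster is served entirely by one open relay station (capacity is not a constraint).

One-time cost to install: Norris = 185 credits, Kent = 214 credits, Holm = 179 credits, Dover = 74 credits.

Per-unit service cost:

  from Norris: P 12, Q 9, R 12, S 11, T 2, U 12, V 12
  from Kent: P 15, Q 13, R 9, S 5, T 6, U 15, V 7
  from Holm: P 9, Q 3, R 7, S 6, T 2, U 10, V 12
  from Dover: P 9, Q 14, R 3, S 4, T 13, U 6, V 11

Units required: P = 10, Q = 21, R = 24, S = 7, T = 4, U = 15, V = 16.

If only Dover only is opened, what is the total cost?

Each sensor cluster is assigned to its cheapest site among the open ones.
{Dover}: P→Dover 9·10=90, Q→Dover 14·21=294, R→Dover 3·24=72, S→Dover 4·7=28, T→Dover 13·4=52, U→Dover 6·15=90, V→Dover 11·16=176. Service 802; fixed 74; total 876.

Total cost: 876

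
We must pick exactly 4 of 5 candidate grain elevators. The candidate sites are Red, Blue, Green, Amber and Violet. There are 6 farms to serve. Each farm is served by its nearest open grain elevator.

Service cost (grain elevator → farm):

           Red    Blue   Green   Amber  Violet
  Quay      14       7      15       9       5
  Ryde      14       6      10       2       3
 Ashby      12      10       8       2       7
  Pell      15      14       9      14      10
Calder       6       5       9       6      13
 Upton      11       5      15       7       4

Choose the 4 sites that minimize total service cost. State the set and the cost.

With exactly 4 open, each farm uses its cheapest among the chosen.
{Blue, Green, Amber, Violet}: Quay→Violet 5, Ryde→Amber 2, Ashby→Amber 2, Pell→Green 9, Calder→Blue 5, Upton→Violet 4. Service cost 27.
{Red, Blue, Amber, Violet}: service cost 28
{Red, Green, Amber, Violet}: service cost 28
Among all 5 size-4 choices, {Blue, Green, Amber, Violet} is lowest.

Choose Blue, Green, Amber and Violet; total service cost 27.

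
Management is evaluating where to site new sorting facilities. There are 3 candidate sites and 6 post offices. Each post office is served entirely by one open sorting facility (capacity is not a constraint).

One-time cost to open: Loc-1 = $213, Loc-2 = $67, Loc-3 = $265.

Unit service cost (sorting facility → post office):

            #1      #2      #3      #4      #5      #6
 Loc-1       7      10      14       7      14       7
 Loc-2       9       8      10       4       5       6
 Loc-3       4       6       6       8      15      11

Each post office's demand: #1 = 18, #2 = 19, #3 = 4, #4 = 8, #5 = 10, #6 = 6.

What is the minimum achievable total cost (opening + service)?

For any fixed open set, each post office goes to its cheapest open site; total = fixed + service.
{Loc-2}: #1→Loc-2 9·18=162, #2→Loc-2 8·19=152, #3→Loc-2 10·4=40, #4→Loc-2 4·8=32, #5→Loc-2 5·10=50, #6→Loc-2 6·6=36. Service 472; fixed 67; total 539.
{Loc-2, Loc-3}: service 328 + fixed 332 = 660
{Loc-1, Loc-2}: #1→Loc-1 7·18=126, #2→Loc-2 8·19=152, #3→Loc-2 10·4=40, #4→Loc-2 4·8=32, #5→Loc-2 5·10=50, #6→Loc-2 6·6=36. Service 436; fixed 280; total 716.
{Loc-1, Loc-2, Loc-3}: service 328 + fixed 545 = 873
No other subset beats 539.

Minimum total cost: 539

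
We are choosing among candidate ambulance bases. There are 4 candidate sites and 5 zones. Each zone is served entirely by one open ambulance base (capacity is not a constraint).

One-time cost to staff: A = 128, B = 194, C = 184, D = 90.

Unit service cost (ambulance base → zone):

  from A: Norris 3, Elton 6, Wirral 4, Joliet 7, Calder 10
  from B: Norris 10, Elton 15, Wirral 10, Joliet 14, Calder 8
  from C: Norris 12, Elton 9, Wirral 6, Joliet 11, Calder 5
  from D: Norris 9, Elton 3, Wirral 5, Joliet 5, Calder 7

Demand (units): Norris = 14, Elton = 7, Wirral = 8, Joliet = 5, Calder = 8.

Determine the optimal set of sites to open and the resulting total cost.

Open D only; minimum total cost 358.

For any fixed open set, each zone goes to its cheapest open site; total = fixed + service.
{D}: Norris→D 9·14=126, Elton→D 3·7=21, Wirral→D 5·8=40, Joliet→D 5·5=25, Calder→D 7·8=56. Service 268; fixed 90; total 358.
{A}: service 231 + fixed 128 = 359
{A, D}: Norris→A 3·14=42, Elton→D 3·7=21, Wirral→A 4·8=32, Joliet→D 5·5=25, Calder→D 7·8=56. Service 176; fixed 218; total 394.
{A, B, C, D}: service 160 + fixed 596 = 756
No other subset beats 358.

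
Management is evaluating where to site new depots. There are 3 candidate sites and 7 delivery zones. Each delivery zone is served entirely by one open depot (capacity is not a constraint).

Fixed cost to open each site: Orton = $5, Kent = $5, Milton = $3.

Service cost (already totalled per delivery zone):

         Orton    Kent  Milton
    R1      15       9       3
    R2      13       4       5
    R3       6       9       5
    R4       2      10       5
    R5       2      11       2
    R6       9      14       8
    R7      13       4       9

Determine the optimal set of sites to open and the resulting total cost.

Open Kent and Milton; minimum total cost 39.

For any fixed open set, each delivery zone goes to its cheapest open site; total = fixed + service.
{Kent, Milton}: R1→Milton 3, R2→Kent 4, R3→Milton 5, R4→Milton 5, R5→Milton 2, R6→Milton 8, R7→Kent 4. Service 31; fixed 8; total 39.
{Milton}: R1→Milton 3, R2→Milton 5, R3→Milton 5, R4→Milton 5, R5→Milton 2, R6→Milton 8, R7→Milton 9. Service 37; fixed 3; total 40.
{Orton, Kent, Milton}: R1→Milton 3, R2→Kent 4, R3→Milton 5, R4→Orton 2, R5→Orton 2, R6→Milton 8, R7→Kent 4. Service 28; fixed 13; total 41.
(All 7 nonempty subsets were checked; Kent and Milton is lowest.)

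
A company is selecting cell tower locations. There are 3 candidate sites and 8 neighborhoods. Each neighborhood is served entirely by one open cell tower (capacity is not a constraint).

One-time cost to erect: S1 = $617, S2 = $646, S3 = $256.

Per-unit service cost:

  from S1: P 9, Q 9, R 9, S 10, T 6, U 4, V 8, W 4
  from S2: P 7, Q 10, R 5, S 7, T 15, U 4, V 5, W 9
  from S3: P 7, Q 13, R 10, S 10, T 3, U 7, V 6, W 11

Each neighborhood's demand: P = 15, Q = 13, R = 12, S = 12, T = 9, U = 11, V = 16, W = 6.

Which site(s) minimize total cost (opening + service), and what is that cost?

For any fixed open set, each neighborhood goes to its cheapest open site; total = fixed + service.
{S3}: P→S3 7·15=105, Q→S3 13·13=169, R→S3 10·12=120, S→S3 10·12=120, T→S3 3·9=27, U→S3 7·11=77, V→S3 6·16=96, W→S3 11·6=66. Service 780; fixed 256; total 1036.
{S2}: P→S2 7·15=105, Q→S2 10·13=130, R→S2 5·12=60, S→S2 7·12=84, T→S2 15·9=135, U→S2 4·11=44, V→S2 5·16=80, W→S2 9·6=54. Service 692; fixed 646; total 1338.
{S1}: service 730 + fixed 617 = 1347
{S1, S2, S3}: service 541 + fixed 1519 = 2060
No other subset beats 1036.

Open S3 only; minimum total cost 1036.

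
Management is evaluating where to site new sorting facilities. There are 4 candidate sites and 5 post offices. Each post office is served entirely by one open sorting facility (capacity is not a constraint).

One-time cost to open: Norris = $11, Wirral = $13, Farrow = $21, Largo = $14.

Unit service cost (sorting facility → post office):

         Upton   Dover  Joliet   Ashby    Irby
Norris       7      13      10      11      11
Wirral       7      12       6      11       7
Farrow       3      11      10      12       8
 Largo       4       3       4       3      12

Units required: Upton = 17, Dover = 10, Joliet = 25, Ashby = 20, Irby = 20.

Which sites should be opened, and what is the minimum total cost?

For any fixed open set, each post office goes to its cheapest open site; total = fixed + service.
{Wirral, Largo}: Upton→Largo 4·17=68, Dover→Largo 3·10=30, Joliet→Largo 4·25=100, Ashby→Largo 3·20=60, Irby→Wirral 7·20=140. Service 398; fixed 27; total 425.
{Wirral, Farrow, Largo}: service 381 + fixed 48 = 429
{Norris, Wirral, Largo}: service 398 + fixed 38 = 436
{Norris, Wirral, Farrow, Largo}: service 381 + fixed 59 = 440
No other subset beats 425.

Open Wirral and Largo; minimum total cost 425.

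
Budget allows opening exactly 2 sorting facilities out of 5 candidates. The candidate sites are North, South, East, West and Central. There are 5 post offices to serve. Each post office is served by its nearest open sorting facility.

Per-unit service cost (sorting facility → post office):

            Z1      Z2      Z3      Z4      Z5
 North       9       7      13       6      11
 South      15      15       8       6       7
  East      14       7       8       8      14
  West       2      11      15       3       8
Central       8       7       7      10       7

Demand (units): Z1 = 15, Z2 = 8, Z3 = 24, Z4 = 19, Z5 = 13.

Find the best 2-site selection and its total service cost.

With exactly 2 open, each post office uses its cheapest among the chosen.
{West, Central}: Z1→West 2·15=30, Z2→Central 7·8=56, Z3→Central 7·24=168, Z4→West 3·19=57, Z5→Central 7·13=91. Service cost 402.
{East, West}: service cost 439
{South, West}: service cost 458
Among all 10 size-2 choices, {West, Central} is lowest.

Choose West and Central; total service cost 402.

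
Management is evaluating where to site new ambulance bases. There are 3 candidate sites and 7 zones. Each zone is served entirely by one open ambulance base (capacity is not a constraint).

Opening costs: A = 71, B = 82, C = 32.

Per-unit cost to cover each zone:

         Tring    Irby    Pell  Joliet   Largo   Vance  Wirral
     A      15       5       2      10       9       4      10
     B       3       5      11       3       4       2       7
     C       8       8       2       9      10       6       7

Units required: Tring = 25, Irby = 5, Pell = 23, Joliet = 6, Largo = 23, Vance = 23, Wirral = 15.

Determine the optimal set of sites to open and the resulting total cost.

For any fixed open set, each zone goes to its cheapest open site; total = fixed + service.
{B, C}: Tring→B 3·25=75, Irby→B 5·5=25, Pell→C 2·23=46, Joliet→B 3·6=18, Largo→B 4·23=92, Vance→B 2·23=46, Wirral→B 7·15=105. Service 407; fixed 114; total 521.
{A, B}: service 407 + fixed 153 = 560
{A, B, C}: Tring→B 3·25=75, Irby→A 5·5=25, Pell→A 2·23=46, Joliet→B 3·6=18, Largo→B 4·23=92, Vance→B 2·23=46, Wirral→B 7·15=105. Service 407; fixed 185; total 592.
{C}: service 813 + fixed 32 = 845
No other subset beats 521.

Open B and C; minimum total cost 521.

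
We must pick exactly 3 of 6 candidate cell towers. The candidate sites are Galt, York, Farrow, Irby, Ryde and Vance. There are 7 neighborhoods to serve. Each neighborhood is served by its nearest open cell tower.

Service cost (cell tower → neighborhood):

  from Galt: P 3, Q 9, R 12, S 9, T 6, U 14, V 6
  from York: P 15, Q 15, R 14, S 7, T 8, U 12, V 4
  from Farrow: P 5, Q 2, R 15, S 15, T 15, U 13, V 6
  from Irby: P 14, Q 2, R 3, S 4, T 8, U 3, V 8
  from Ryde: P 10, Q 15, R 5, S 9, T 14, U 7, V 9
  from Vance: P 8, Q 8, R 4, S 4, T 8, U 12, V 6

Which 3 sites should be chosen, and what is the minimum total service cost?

With exactly 3 open, each neighborhood uses its cheapest among the chosen.
{Galt, York, Irby}: P→Galt 3, Q→Irby 2, R→Irby 3, S→Irby 4, T→Galt 6, U→Irby 3, V→York 4. Service cost 25.
{Galt, Farrow, Irby}: service cost 27
{Galt, Irby, Ryde}: service cost 27
Among all 20 size-3 choices, {Galt, York, Irby} is lowest.

Choose Galt, York and Irby; total service cost 25.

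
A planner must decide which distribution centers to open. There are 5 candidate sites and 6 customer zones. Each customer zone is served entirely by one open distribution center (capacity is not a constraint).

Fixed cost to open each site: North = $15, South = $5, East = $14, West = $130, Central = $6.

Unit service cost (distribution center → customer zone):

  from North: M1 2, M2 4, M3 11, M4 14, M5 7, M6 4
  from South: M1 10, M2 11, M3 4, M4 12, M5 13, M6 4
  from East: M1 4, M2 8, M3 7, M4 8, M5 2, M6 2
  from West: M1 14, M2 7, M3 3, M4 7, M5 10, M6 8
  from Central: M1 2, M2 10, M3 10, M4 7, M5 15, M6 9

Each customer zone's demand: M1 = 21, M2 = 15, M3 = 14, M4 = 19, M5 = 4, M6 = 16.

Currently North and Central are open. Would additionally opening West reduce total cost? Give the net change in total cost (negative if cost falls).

No — net change +32 (cost rises by 32).

Current service cost with {North, Central}: 467.
Adding West: each customer zone re-picks its cheapest; new service cost 369, saving 98.
Extra fixed cost: 130. Net change = 130 − 98 = 32.
(Totals: 488 → 520.)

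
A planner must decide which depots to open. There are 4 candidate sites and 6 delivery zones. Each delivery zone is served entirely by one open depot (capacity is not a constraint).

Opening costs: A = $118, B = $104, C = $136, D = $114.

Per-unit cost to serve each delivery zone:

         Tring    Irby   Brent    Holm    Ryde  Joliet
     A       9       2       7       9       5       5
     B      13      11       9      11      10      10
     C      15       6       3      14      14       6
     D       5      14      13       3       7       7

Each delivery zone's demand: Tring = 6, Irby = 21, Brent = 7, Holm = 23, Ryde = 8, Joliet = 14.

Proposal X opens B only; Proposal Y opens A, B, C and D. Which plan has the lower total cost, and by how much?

Proposal X: {B}: Tring→B 13·6=78, Irby→B 11·21=231, Brent→B 9·7=63, Holm→B 11·23=253, Ryde→B 10·8=80, Joliet→B 10·14=140. Service 845; fixed 104; total 949.
Proposal Y: {A, B, C, D}: Tring→D 5·6=30, Irby→A 2·21=42, Brent→C 3·7=21, Holm→D 3·23=69, Ryde→A 5·8=40, Joliet→A 5·14=70. Service 272; fixed 472; total 744.
Difference: |949 − 744| = 205.

Proposal Y is cheaper by 205.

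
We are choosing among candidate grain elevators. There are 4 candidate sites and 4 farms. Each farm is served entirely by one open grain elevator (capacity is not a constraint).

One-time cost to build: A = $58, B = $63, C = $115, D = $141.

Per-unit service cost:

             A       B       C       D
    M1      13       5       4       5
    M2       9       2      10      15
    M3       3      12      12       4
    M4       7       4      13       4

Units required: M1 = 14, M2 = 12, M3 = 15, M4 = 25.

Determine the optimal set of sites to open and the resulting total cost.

Open A and B; minimum total cost 360.

For any fixed open set, each farm goes to its cheapest open site; total = fixed + service.
{A, B}: M1→B 5·14=70, M2→B 2·12=24, M3→A 3·15=45, M4→B 4·25=100. Service 239; fixed 121; total 360.
{B}: service 374 + fixed 63 = 437
{B, D}: service 254 + fixed 204 = 458
{A, B, C, D}: M1→C 4·14=56, M2→B 2·12=24, M3→A 3·15=45, M4→B 4·25=100. Service 225; fixed 377; total 602.
(All 15 nonempty subsets were checked; A and B is lowest.)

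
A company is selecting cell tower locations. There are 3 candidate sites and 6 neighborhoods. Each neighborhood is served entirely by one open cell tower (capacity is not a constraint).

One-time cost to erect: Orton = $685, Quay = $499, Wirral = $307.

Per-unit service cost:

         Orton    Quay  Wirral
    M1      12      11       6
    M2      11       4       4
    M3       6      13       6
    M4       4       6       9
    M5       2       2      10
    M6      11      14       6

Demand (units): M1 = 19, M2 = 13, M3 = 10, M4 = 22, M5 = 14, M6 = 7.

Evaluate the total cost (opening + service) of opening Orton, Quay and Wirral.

Total cost: 1875

Each neighborhood is assigned to its cheapest site among the open ones.
{Orton, Quay, Wirral}: M1→Wirral 6·19=114, M2→Quay 4·13=52, M3→Orton 6·10=60, M4→Orton 4·22=88, M5→Orton 2·14=28, M6→Wirral 6·7=42. Service 384; fixed 1491; total 1875.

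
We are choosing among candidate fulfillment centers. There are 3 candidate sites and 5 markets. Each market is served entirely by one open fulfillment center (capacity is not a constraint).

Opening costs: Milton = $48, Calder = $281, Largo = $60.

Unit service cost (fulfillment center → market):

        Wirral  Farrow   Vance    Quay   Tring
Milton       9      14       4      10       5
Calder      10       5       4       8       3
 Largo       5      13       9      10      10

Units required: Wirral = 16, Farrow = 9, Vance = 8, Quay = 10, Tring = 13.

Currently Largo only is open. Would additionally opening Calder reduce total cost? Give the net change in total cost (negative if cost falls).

No — net change +58 (cost rises by 58).

Current service cost with {Largo}: 499.
Adding Calder: each market re-picks its cheapest; new service cost 276, saving 223.
Extra fixed cost: 281. Net change = 281 − 223 = 58.
(Totals: 559 → 617.)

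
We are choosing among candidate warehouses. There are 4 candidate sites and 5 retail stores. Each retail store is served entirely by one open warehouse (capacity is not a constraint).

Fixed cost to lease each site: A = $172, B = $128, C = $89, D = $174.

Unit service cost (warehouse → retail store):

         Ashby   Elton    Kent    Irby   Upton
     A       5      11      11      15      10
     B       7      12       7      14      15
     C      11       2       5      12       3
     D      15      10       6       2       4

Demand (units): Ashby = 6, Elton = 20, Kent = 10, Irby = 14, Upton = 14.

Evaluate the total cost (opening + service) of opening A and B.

Each retail store is assigned to its cheapest site among the open ones.
{A, B}: Ashby→A 5·6=30, Elton→A 11·20=220, Kent→B 7·10=70, Irby→B 14·14=196, Upton→A 10·14=140. Service 656; fixed 300; total 956.

Total cost: 956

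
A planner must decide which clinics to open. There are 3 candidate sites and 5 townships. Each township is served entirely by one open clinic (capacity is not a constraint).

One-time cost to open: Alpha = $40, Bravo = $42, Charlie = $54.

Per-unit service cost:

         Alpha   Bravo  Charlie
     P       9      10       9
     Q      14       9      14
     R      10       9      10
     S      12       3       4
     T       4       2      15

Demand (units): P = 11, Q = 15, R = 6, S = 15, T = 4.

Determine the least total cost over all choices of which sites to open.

For any fixed open set, each township goes to its cheapest open site; total = fixed + service.
{Bravo}: P→Bravo 10·11=110, Q→Bravo 9·15=135, R→Bravo 9·6=54, S→Bravo 3·15=45, T→Bravo 2·4=8. Service 352; fixed 42; total 394.
{Alpha, Bravo}: service 341 + fixed 82 = 423
{Bravo, Charlie}: service 341 + fixed 96 = 437
{Alpha, Bravo, Charlie}: service 341 + fixed 136 = 477
No other subset beats 394.

Minimum total cost: 394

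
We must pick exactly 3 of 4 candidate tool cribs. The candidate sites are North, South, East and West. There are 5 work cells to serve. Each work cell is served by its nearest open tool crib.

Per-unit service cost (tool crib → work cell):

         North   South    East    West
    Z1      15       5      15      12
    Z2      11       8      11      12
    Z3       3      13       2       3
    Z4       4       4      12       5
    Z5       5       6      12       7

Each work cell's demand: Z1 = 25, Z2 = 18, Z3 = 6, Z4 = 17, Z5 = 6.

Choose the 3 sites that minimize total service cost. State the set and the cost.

With exactly 3 open, each work cell uses its cheapest among the chosen.
{North, South, East}: Z1→South 5·25=125, Z2→South 8·18=144, Z3→East 2·6=12, Z4→North 4·17=68, Z5→North 5·6=30. Service cost 379.
{North, South, West}: service cost 385
{South, East, West}: service cost 385
Among all 4 size-3 choices, {North, South, East} is lowest.

Choose North, South and East; total service cost 379.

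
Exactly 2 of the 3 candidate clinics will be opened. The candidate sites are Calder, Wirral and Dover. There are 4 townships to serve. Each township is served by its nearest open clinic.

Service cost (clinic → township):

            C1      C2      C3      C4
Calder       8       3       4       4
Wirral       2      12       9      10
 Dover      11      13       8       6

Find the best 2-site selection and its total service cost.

Choose Calder and Wirral; total service cost 13.

With exactly 2 open, each township uses its cheapest among the chosen.
{Calder, Wirral}: C1→Wirral 2, C2→Calder 3, C3→Calder 4, C4→Calder 4. Service cost 13.
{Calder, Dover}: service cost 19
{Wirral, Dover}: service cost 28
Among all 3 size-2 choices, {Calder, Wirral} is lowest.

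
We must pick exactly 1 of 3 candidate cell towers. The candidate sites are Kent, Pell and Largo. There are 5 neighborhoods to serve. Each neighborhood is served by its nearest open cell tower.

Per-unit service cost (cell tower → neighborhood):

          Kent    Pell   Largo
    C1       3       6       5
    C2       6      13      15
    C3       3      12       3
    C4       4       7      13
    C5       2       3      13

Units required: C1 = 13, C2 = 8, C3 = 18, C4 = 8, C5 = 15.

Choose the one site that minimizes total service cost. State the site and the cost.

Choose Kent only; total service cost 203.

With exactly 1 open, each neighborhood uses its cheapest among the chosen.
{Kent}: C1→Kent 3·13=39, C2→Kent 6·8=48, C3→Kent 3·18=54, C4→Kent 4·8=32, C5→Kent 2·15=30. Service cost 203.
{Pell}: service cost 499
{Largo}: service cost 538
Among all 3 size-1 choices, {Kent} is lowest.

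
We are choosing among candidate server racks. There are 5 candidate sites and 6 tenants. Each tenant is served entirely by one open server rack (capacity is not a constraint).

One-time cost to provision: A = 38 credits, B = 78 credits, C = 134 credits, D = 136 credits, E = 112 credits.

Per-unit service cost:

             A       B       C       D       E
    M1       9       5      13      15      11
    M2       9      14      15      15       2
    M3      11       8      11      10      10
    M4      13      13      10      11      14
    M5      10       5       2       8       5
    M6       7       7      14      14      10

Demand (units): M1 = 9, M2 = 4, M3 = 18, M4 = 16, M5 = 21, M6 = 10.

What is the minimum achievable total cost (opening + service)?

For any fixed open set, each tenant goes to its cheapest open site; total = fixed + service.
{B}: M1→B 5·9=45, M2→B 14·4=56, M3→B 8·18=144, M4→B 13·16=208, M5→B 5·21=105, M6→B 7·10=70. Service 628; fixed 78; total 706.
{A, B}: M1→B 5·9=45, M2→A 9·4=36, M3→B 8·18=144, M4→A 13·16=208, M5→B 5·21=105, M6→A 7·10=70. Service 608; fixed 116; total 724.
{B, C}: service 517 + fixed 212 = 729
{A, B, C, D, E}: service 469 + fixed 498 = 967
No other subset beats 706.

Minimum total cost: 706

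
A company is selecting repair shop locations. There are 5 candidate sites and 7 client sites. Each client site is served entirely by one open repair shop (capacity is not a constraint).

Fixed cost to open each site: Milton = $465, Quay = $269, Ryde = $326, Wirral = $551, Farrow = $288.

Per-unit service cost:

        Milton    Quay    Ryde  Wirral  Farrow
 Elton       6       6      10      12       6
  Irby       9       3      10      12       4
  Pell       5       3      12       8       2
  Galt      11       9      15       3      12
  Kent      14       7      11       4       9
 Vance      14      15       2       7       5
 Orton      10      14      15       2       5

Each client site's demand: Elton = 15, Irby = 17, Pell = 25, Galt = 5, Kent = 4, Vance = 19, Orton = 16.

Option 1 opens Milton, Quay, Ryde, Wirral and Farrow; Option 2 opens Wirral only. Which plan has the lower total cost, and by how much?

Option 1: {Milton, Quay, Ryde, Wirral, Farrow}: Elton→Milton 6·15=90, Irby→Quay 3·17=51, Pell→Farrow 2·25=50, Galt→Wirral 3·5=15, Kent→Wirral 4·4=16, Vance→Ryde 2·19=38, Orton→Wirral 2·16=32. Service 292; fixed 1899; total 2191.
Option 2: {Wirral}: Elton→Wirral 12·15=180, Irby→Wirral 12·17=204, Pell→Wirral 8·25=200, Galt→Wirral 3·5=15, Kent→Wirral 4·4=16, Vance→Wirral 7·19=133, Orton→Wirral 2·16=32. Service 780; fixed 551; total 1331.
Difference: |2191 − 1331| = 860.

Option 2 is cheaper by 860.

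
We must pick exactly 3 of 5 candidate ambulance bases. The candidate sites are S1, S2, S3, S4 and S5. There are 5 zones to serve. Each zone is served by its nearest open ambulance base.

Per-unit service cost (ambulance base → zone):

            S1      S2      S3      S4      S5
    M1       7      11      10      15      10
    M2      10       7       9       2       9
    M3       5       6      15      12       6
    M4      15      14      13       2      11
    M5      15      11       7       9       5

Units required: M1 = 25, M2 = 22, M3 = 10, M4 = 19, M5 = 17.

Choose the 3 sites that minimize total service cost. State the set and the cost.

Choose S1, S4 and S5; total service cost 392.

With exactly 3 open, each zone uses its cheapest among the chosen.
{S1, S4, S5}: M1→S1 7·25=175, M2→S4 2·22=44, M3→S1 5·10=50, M4→S4 2·19=38, M5→S5 5·17=85. Service cost 392.
{S1, S3, S4}: service cost 426
{S1, S2, S4}: service cost 460
Among all 10 size-3 choices, {S1, S4, S5} is lowest.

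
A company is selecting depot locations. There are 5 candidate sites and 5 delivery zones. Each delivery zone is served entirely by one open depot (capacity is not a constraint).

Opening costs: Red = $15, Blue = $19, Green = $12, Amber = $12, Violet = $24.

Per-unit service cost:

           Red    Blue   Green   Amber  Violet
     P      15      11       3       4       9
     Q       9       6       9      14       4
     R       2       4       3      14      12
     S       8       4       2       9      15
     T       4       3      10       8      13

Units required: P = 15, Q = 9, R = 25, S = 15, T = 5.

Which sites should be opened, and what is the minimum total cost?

For any fixed open set, each delivery zone goes to its cheapest open site; total = fixed + service.
{Red, Green, Violet}: P→Green 3·15=45, Q→Violet 4·9=36, R→Red 2·25=50, S→Green 2·15=30, T→Red 4·5=20. Service 181; fixed 51; total 232.
{Red, Blue, Green}: service 194 + fixed 46 = 240
{Red, Green, Amber, Violet}: P→Green 3·15=45, Q→Violet 4·9=36, R→Red 2·25=50, S→Green 2·15=30, T→Red 4·5=20. Service 181; fixed 63; total 244.
{Red, Blue, Green, Amber, Violet}: P→Green 3·15=45, Q→Violet 4·9=36, R→Red 2·25=50, S→Green 2·15=30, T→Blue 3·5=15. Service 176; fixed 82; total 258.
No other subset beats 232.

Open Red, Green and Violet; minimum total cost 232.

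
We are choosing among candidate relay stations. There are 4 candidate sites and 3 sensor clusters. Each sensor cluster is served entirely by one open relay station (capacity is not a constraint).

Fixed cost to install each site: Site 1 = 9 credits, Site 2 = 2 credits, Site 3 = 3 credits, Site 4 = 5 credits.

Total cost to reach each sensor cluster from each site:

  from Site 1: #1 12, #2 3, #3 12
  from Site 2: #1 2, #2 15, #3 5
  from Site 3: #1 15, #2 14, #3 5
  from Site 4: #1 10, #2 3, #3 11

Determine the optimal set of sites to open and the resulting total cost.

Open Site 2 and Site 4; minimum total cost 17.

For any fixed open set, each sensor cluster goes to its cheapest open site; total = fixed + service.
{Site 2, Site 4}: #1→Site 2 2, #2→Site 4 3, #3→Site 2 5. Service 10; fixed 7; total 17.
{Site 2, Site 3, Site 4}: #1→Site 2 2, #2→Site 4 3, #3→Site 2 5. Service 10; fixed 10; total 20.
{Site 1, Site 2}: #1→Site 2 2, #2→Site 1 3, #3→Site 2 5. Service 10; fixed 11; total 21.
{Site 1, Site 2, Site 3, Site 4}: service 10 + fixed 19 = 29
(All 15 nonempty subsets were checked; Site 2 and Site 4 is lowest.)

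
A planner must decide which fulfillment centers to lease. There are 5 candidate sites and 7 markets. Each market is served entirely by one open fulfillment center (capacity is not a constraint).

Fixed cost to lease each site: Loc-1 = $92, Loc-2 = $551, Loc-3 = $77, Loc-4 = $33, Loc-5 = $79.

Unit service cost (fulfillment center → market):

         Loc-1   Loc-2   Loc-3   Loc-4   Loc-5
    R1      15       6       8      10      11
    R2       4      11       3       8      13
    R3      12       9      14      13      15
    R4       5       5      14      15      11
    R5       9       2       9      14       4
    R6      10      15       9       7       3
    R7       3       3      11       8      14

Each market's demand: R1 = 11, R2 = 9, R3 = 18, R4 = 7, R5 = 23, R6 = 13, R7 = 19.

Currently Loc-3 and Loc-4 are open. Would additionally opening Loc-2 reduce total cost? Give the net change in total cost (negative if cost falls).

No — net change +138 (cost rises by 138).

Current service cost with {Loc-3, Loc-4}: 897.
Adding Loc-2: each market re-picks its cheapest; new service cost 484, saving 413.
Extra fixed cost: 551. Net change = 551 − 413 = 138.
(Totals: 1007 → 1145.)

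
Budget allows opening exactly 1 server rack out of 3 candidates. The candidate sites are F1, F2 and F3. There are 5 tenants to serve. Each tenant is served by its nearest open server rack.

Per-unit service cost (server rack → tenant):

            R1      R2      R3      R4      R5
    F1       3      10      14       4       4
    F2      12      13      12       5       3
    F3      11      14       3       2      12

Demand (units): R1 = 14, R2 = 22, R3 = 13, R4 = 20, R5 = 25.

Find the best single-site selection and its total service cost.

With exactly 1 open, each tenant uses its cheapest among the chosen.
{F1}: R1→F1 3·14=42, R2→F1 10·22=220, R3→F1 14·13=182, R4→F1 4·20=80, R5→F1 4·25=100. Service cost 624.
{F2}: service cost 785
{F3}: service cost 841
Among all 3 size-1 choices, {F1} is lowest.

Choose F1 only; total service cost 624.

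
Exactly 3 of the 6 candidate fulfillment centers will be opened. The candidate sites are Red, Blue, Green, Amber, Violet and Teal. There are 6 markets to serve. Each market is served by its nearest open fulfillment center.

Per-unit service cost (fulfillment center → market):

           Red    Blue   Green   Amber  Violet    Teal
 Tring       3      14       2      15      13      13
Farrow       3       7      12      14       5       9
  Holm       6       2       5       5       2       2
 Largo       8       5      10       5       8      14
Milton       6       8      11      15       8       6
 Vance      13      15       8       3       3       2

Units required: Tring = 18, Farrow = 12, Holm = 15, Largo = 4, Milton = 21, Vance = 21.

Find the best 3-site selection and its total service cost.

Choose Red, Green and Teal; total service cost 302.

With exactly 3 open, each market uses its cheapest among the chosen.
{Red, Green, Teal}: Tring→Green 2·18=36, Farrow→Red 3·12=36, Holm→Teal 2·15=30, Largo→Red 8·4=32, Milton→Red 6·21=126, Vance→Teal 2·21=42. Service cost 302.
{Red, Blue, Teal}: service cost 308
{Red, Amber, Teal}: service cost 308
Among all 20 size-3 choices, {Red, Green, Teal} is lowest.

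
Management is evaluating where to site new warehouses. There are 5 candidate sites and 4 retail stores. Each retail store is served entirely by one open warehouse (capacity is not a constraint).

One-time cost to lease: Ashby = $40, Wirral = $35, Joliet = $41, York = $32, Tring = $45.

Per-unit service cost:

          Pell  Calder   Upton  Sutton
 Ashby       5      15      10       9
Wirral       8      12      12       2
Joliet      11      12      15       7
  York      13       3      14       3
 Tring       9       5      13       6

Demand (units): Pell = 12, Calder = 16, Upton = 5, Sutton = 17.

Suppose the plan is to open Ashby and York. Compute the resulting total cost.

Total cost: 281

Each retail store is assigned to its cheapest site among the open ones.
{Ashby, York}: Pell→Ashby 5·12=60, Calder→York 3·16=48, Upton→Ashby 10·5=50, Sutton→York 3·17=51. Service 209; fixed 72; total 281.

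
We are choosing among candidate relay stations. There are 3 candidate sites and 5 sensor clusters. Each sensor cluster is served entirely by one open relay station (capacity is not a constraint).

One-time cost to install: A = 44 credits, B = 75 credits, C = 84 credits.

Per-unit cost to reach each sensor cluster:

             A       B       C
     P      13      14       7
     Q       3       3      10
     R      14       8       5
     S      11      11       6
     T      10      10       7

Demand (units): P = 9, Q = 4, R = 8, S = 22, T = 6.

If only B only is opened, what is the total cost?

Each sensor cluster is assigned to its cheapest site among the open ones.
{B}: P→B 14·9=126, Q→B 3·4=12, R→B 8·8=64, S→B 11·22=242, T→B 10·6=60. Service 504; fixed 75; total 579.

Total cost: 579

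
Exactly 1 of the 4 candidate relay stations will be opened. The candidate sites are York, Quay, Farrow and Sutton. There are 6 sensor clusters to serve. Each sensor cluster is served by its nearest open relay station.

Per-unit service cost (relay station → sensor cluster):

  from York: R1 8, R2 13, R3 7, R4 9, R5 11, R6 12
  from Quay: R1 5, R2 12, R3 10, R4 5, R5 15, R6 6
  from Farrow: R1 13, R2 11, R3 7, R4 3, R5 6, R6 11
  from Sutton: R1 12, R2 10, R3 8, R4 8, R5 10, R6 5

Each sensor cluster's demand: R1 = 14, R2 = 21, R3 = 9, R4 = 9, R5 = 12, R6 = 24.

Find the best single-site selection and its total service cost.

Choose Sutton only; total service cost 762.

With exactly 1 open, each sensor cluster uses its cheapest among the chosen.
{Sutton}: R1→Sutton 12·14=168, R2→Sutton 10·21=210, R3→Sutton 8·9=72, R4→Sutton 8·9=72, R5→Sutton 10·12=120, R6→Sutton 5·24=120. Service cost 762.
{Quay}: service cost 781
{Farrow}: service cost 839
Among all 4 size-1 choices, {Sutton} is lowest.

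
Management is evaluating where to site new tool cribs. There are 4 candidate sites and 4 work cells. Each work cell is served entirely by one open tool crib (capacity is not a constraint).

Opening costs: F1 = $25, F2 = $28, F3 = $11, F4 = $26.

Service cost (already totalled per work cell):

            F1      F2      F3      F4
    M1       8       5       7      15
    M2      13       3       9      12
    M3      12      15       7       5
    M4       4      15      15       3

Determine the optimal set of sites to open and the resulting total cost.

Open F3 only; minimum total cost 49.

For any fixed open set, each work cell goes to its cheapest open site; total = fixed + service.
{F3}: M1→F3 7, M2→F3 9, M3→F3 7, M4→F3 15. Service 38; fixed 11; total 49.
{F3, F4}: service 24 + fixed 37 = 61
{F4}: service 35 + fixed 26 = 61
{F1, F2, F3, F4}: service 16 + fixed 90 = 106
No other subset beats 49.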